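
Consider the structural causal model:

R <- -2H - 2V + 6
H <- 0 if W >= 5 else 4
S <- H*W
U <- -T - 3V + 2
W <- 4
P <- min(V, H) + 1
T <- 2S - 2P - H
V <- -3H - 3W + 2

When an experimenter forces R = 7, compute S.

do(R=7) replaces the equation R <- -2H - 2V + 6 with the constant R = 7.
S is not downstream of the intervention, so its value is determined by the original equations.
H = 0 if W >= 5 else 4  [with W=4]  = 4
S = H*W  [with H=4, W=4]  = 16

16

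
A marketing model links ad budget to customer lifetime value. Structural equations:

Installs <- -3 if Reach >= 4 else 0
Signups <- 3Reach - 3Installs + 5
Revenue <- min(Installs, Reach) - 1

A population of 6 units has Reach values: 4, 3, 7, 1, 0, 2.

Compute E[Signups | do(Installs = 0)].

do(Installs=0) breaks Installs's dependence on Reach. With Installs=0 fixed, Signups across the units is 17, 14, 26, 8, 5, 11, mean 13.5.

13.5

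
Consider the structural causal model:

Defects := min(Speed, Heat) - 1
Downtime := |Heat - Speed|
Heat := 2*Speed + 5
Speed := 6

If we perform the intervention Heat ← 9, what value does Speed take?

6

Under do(Heat=9), the mechanism Heat := 2*Speed + 5 is discarded; Heat is fixed at 9.
Speed is not downstream of the intervention, so its value is determined by the original equations.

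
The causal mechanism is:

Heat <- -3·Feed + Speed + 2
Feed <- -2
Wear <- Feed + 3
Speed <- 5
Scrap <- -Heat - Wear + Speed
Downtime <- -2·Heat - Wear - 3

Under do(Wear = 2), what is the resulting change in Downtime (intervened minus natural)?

Under do(Wear=2), the mechanism Wear <- Feed + 3 is discarded; Wear is fixed at 2.
Heat = -3·Feed + Speed + 2  [with Feed=-2, Speed=5]  = 13
Downtime = -2·Heat - Wear - 3  [with Heat=13, Wear=2]  = -31
Without intervention: Heat = -3·Feed + Speed + 2  [with Feed=-2, Speed=5]  = 13; Wear = Feed + 3  [with Feed=-2]  = 1; Downtime = -2·Heat - Wear - 3  [with Heat=13, Wear=1]  = -30.
Change = -31 − (-30) = -1.

-1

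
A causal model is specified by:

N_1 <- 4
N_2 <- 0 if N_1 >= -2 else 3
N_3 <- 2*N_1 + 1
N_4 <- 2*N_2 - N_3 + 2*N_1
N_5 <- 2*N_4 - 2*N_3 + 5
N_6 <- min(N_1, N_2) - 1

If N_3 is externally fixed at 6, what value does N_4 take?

The intervention breaks the incoming arrows to N_3: N_3 <- 2*N_1 + 1 no longer applies, and N_3 = 6.
N_2 = 0 if N_1 >= -2 else 3  [with N_1=4]  = 0
N_4 = 2*N_2 - N_3 + 2*N_1  [with N_2=0, N_3=6, N_1=4]  = 2

2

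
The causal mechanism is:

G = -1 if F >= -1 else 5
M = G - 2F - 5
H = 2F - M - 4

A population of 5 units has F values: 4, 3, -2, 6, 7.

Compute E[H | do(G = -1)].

16.4

The intervention sets G=-1 in all 5 units regardless of F. Recomputing H per unit gives 18, 14, -6, 26, 30; average 16.4.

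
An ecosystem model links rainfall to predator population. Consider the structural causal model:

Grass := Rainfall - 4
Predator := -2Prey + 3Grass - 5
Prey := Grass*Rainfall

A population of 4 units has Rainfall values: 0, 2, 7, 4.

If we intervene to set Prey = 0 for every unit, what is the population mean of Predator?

Every unit gets Prey=0 under the intervention. Predator values become -17, -11, 4, -5; E[Predator|do(Prey=0)] = -7.25.

-7.25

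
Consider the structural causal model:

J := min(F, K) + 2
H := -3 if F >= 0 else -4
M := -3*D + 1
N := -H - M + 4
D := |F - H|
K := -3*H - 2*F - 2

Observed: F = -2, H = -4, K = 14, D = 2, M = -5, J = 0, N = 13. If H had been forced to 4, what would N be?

Under do(H=4), the mechanism H := -3 if F >= 0 else -4 is discarded; H is fixed at 4.
D = |F - H|  [with F=-2, H=4]  = 6
M = -3*D + 1  [with D=6]  = -17
N = -H - M + 4  [with H=4, M=-17]  = 17

17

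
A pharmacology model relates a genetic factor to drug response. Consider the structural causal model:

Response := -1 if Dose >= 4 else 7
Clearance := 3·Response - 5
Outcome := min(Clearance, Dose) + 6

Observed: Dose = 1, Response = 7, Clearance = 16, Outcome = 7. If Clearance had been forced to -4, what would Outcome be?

The intervention breaks the incoming arrows to Clearance: Clearance := 3·Response - 5 no longer applies, and Clearance = -4.
Outcome = min(Clearance, Dose) + 6  [with Clearance=-4, Dose=1]  = 2

2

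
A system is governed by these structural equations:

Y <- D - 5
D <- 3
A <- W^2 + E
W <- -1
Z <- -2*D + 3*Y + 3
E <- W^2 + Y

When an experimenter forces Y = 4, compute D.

3

Under do(Y=4), the mechanism Y <- D - 5 is discarded; Y is fixed at 4.
D is not downstream of the intervention, so its value is determined by the original equations.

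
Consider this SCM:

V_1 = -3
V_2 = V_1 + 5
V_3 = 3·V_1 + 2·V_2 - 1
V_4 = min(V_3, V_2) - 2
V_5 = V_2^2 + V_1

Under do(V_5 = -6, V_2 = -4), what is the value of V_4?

Setting V_5 = -6, V_2 = -4 by intervention discards those variables' equations.
V_3 = 3·V_1 + 2·V_2 - 1  [with V_1=-3, V_2=-4]  = -18
V_4 = min(V_3, V_2) - 2  [with V_3=-18, V_2=-4]  = -20

-20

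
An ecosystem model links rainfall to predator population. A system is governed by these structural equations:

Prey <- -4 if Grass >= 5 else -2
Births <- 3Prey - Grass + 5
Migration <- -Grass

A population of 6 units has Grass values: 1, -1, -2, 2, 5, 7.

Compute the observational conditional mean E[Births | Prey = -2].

E[Births|Prey=-2] averages over only the 4 units with Prey=-2 (Grass = 1, -1, -2, 2): Births = -2, 0, 1, -3, mean -1.

-1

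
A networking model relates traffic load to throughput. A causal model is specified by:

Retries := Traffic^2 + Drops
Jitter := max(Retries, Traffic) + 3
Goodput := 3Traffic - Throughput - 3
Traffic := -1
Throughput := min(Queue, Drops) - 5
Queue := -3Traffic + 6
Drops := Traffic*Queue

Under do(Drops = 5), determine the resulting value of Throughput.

0

The intervention breaks the incoming arrows to Drops: Drops := Traffic*Queue no longer applies, and Drops = 5.
Queue = -3Traffic + 6  [with Traffic=-1]  = 9
Throughput = min(Queue, Drops) - 5  [with Queue=9, Drops=5]  = 0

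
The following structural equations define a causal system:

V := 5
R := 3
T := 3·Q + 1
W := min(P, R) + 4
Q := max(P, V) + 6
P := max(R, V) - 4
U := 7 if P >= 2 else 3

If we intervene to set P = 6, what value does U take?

The intervention breaks the incoming arrows to P: P := max(R, V) - 4 no longer applies, and P = 6.
U = 7 if P >= 2 else 3  [with P=6]  = 7

7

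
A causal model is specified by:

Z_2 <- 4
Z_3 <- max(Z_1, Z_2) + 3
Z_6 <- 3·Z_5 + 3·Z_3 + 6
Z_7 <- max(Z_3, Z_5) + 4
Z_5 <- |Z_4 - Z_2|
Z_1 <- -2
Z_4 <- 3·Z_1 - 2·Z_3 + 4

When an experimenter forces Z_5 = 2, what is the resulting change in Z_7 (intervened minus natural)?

Under do(Z_5=2), the mechanism Z_5 <- |Z_4 - Z_2| is discarded; Z_5 is fixed at 2.
Z_3 = max(Z_1, Z_2) + 3  [with Z_1=-2, Z_2=4]  = 7
Z_7 = max(Z_3, Z_5) + 4  [with Z_3=7, Z_5=2]  = 11
Without intervention: Z_3 = max(Z_1, Z_2) + 3  [with Z_1=-2, Z_2=4]  = 7; Z_4 = 3·Z_1 - 2·Z_3 + 4  [with Z_1=-2, Z_3=7]  = -16; Z_5 = |Z_4 - Z_2|  [with Z_4=-16, Z_2=4]  = 20; Z_7 = max(Z_3, Z_5) + 4  [with Z_3=7, Z_5=20]  = 24.
Change = 11 − 24 = -13.

-13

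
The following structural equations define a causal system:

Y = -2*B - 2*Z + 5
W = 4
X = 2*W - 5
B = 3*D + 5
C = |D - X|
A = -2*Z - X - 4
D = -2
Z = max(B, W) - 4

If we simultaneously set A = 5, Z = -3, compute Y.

13

Under do(A = 5, Z = -3), each intervened variable's structural equation is replaced by its fixed value.
B = 3*D + 5  [with D=-2]  = -1
Y = -2*B - 2*Z + 5  [with B=-1, Z=-3]  = 13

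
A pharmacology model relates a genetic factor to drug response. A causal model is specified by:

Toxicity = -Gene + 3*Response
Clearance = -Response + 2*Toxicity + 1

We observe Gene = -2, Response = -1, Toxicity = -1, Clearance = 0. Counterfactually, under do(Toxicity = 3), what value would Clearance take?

8

The intervention breaks the incoming arrows to Toxicity: Toxicity = -Gene + 3*Response no longer applies, and Toxicity = 3.
Clearance = -Response + 2*Toxicity + 1  [with Response=-1, Toxicity=3]  = 8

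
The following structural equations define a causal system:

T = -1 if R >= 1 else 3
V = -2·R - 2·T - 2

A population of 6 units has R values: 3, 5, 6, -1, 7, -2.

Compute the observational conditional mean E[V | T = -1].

-10.5

Observing T=-1 restricts to units where T's equation naturally yields -1: R ∈ {3, 5, 6, 7}. In that subpopulation V = -6, -10, -12, -14, mean -10.5.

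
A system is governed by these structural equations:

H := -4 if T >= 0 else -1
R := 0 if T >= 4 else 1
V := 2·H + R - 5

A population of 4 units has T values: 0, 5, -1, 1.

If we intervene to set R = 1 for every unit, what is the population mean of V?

-10.5

Under do(R=1), R's equation is replaced by R=1 for every unit. Per-unit V: -12, -12, -6, -12. Mean = -10.5.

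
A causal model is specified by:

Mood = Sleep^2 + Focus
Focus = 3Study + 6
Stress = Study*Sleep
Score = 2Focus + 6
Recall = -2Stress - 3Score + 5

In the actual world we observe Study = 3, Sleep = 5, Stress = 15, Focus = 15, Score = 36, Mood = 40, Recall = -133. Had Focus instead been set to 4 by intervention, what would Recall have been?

The intervention breaks the incoming arrows to Focus: Focus = 3Study + 6 no longer applies, and Focus = 4.
Stress = Study*Sleep  [with Study=3, Sleep=5]  = 15
Score = 2Focus + 6  [with Focus=4]  = 14
Recall = -2Stress - 3Score + 5  [with Stress=15, Score=14]  = -67

-67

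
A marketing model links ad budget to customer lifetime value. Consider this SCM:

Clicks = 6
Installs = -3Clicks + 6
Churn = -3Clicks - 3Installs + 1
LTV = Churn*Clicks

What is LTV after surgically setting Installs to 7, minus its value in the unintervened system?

-342

Under do(Installs=7), the mechanism Installs = -3Clicks + 6 is discarded; Installs is fixed at 7.
Churn = -3Clicks - 3Installs + 1  [with Clicks=6, Installs=7]  = -38
LTV = Churn*Clicks  [with Churn=-38, Clicks=6]  = -228
Without intervention: Installs = -3Clicks + 6  [with Clicks=6]  = -12; Churn = -3Clicks - 3Installs + 1  [with Clicks=6, Installs=-12]  = 19; LTV = Churn*Clicks  [with Churn=19, Clicks=6]  = 114.
Change = -228 − 114 = -342.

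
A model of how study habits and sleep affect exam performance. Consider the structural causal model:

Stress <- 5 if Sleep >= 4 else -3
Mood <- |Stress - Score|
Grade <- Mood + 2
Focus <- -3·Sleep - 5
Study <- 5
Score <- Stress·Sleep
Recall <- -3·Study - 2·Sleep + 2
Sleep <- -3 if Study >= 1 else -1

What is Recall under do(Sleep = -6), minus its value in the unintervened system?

Under do(Sleep=-6), the mechanism Sleep <- -3 if Study >= 1 else -1 is discarded; Sleep is fixed at -6.
Recall = -3·Study - 2·Sleep + 2  [with Study=5, Sleep=-6]  = -1
Without intervention: Sleep = -3 if Study >= 1 else -1  [with Study=5]  = -3; Recall = -3·Study - 2·Sleep + 2  [with Study=5, Sleep=-3]  = -7.
Change = -1 − (-7) = 6.

6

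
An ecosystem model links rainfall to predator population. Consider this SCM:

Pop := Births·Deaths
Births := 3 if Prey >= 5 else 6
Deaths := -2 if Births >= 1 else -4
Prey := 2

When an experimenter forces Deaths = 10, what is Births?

6

Under do(Deaths=10), the mechanism Deaths := -2 if Births >= 1 else -4 is discarded; Deaths is fixed at 10.
Since Births is not a descendant of the intervened variable, it is unaffected.
Births = 3 if Prey >= 5 else 6  [with Prey=2]  = 6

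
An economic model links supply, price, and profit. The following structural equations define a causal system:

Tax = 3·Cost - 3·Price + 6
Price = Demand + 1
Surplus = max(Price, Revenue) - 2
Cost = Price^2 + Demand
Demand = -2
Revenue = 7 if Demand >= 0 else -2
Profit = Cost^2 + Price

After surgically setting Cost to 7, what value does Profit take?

The intervention breaks the incoming arrows to Cost: Cost = Price^2 + Demand no longer applies, and Cost = 7.
Price = Demand + 1  [with Demand=-2]  = -1
Profit = Cost^2 + Price  [with Cost=7, Price=-1]  = 48

48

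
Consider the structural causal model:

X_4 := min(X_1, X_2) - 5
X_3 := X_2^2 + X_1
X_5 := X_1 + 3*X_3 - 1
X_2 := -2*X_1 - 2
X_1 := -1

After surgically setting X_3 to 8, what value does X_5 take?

do(X_3=8) replaces the equation X_3 := X_2^2 + X_1 with the constant X_3 = 8.
X_5 = X_1 + 3*X_3 - 1  [with X_1=-1, X_3=8]  = 22

22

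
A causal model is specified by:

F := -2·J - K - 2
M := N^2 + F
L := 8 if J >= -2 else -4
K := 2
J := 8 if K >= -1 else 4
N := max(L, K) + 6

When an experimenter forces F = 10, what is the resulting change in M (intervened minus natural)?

30

The intervention breaks the incoming arrows to F: F := -2·J - K - 2 no longer applies, and F = 10.
J = 8 if K >= -1 else 4  [with K=2]  = 8
L = 8 if J >= -2 else -4  [with J=8]  = 8
N = max(L, K) + 6  [with L=8, K=2]  = 14
M = N^2 + F  [with N=14, F=10]  = 206
Without intervention: J = 8 if K >= -1 else 4  [with K=2]  = 8; F = -2·J - K - 2  [with J=8, K=2]  = -20; L = 8 if J >= -2 else -4  [with J=8]  = 8; N = max(L, K) + 6  [with L=8, K=2]  = 14; M = N^2 + F  [with N=14, F=-20]  = 176.
Change = 206 − 176 = 30.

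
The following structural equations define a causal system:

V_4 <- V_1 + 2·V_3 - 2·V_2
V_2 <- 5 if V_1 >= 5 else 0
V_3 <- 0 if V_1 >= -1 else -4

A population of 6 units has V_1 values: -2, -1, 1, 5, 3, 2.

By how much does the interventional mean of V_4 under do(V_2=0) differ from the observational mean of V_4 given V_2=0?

do(V_2=0) breaks V_2's dependence on V_1. With V_2=0 fixed, V_4 across the units is -10, -1, 1, 5, 3, 2, mean 0.
E[V_4|V_2=0] averages over only the 5 units with V_2=0 (V_1 = -2, -1, 1, 3, 2): V_4 = -10, -1, 1, 3, 2, mean -1.
Difference = 0 − (-1) = 1.

1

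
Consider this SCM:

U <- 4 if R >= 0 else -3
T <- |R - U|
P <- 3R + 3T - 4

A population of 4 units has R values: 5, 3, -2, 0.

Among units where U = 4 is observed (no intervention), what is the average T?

2

Conditioning on U=4 selects the 3 unit(s) with R ∈ {5, 3, 0}. Their T values: 1, 1, 4. Mean = 2.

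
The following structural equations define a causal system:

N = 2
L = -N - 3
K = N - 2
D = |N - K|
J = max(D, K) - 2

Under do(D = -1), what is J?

-2

Intervening sets D = -1 and removes its equation (D = |N - K|).
K = N - 2  [with N=2]  = 0
J = max(D, K) - 2  [with D=-1, K=0]  = -2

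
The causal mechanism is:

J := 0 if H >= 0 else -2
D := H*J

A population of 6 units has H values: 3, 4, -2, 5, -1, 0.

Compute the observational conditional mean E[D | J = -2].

3

Conditioning on J=-2 selects the 2 unit(s) with H ∈ {-2, -1}. Their D values: 4, 2. Mean = 3.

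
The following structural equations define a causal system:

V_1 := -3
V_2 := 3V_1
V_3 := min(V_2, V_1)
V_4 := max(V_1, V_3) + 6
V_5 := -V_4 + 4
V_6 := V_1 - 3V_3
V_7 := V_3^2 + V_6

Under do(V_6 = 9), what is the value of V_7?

Intervening sets V_6 = 9 and removes its equation (V_6 := V_1 - 3V_3).
V_2 = 3V_1  [with V_1=-3]  = -9
V_3 = min(V_2, V_1)  [with V_2=-9, V_1=-3]  = -9
V_7 = V_3^2 + V_6  [with V_3=-9, V_6=9]  = 90

90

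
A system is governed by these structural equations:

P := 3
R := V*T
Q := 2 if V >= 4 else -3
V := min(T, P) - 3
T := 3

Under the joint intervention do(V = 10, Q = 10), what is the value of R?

Setting V = 10, Q = 10 by intervention discards those variables' equations.
R = V*T  [with V=10, T=3]  = 30

30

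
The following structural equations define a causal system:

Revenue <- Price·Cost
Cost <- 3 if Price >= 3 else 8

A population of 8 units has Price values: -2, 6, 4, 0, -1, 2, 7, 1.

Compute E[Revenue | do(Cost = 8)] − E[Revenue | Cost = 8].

17

Under do(Cost=8), Cost's equation is replaced by Cost=8 for every unit. Per-unit Revenue: -16, 48, 32, 0, -8, 16, 56, 8. Mean = 17.
Conditioning on Cost=8 selects the 5 unit(s) with Price ∈ {-2, 0, -1, 2, 1}. Their Revenue values: -16, 0, -8, 16, 8. Mean = 0.
Difference = 17 − 0 = 17.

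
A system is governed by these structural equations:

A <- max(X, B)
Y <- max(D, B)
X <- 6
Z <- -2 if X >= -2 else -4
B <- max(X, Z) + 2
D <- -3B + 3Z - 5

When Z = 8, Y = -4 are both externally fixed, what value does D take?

-11

The joint intervention fixes Z = 8, Y = -4, removing each variable's own equation.
B = max(X, Z) + 2  [with X=6, Z=8]  = 10
D = -3B + 3Z - 5  [with B=10, Z=8]  = -11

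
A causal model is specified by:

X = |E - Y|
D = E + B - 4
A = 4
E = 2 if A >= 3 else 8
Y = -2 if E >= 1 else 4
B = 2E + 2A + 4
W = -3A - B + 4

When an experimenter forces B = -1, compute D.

The intervention breaks the incoming arrows to B: B = 2E + 2A + 4 no longer applies, and B = -1.
E = 2 if A >= 3 else 8  [with A=4]  = 2
D = E + B - 4  [with E=2, B=-1]  = -3

-3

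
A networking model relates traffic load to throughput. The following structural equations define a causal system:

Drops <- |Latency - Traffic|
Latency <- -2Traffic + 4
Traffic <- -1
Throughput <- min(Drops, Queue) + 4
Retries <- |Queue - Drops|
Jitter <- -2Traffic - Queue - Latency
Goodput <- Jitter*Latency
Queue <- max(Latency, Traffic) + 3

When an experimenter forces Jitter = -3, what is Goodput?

Intervening sets Jitter = -3 and removes its equation (Jitter <- -2Traffic - Queue - Latency).
Latency = -2Traffic + 4  [with Traffic=-1]  = 6
Goodput = Jitter*Latency  [with Jitter=-3, Latency=6]  = -18

-18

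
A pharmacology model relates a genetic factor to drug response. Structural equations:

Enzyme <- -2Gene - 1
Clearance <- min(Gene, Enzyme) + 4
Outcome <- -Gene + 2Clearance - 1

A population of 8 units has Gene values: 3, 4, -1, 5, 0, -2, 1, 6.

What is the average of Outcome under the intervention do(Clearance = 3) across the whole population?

3

Under do(Clearance=3), Clearance's equation is replaced by Clearance=3 for every unit. Per-unit Outcome: 2, 1, 6, 0, 5, 7, 4, -1. Mean = 3.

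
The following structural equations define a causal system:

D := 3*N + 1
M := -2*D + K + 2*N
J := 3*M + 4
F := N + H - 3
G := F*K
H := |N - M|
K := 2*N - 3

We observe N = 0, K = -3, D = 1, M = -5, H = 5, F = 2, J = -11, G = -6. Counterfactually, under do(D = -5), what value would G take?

-12

The intervention breaks the incoming arrows to D: D := 3*N + 1 no longer applies, and D = -5.
K = 2*N - 3  [with N=0]  = -3
M = -2*D + K + 2*N  [with D=-5, K=-3, N=0]  = 7
H = |N - M|  [with N=0, M=7]  = 7
F = N + H - 3  [with N=0, H=7]  = 4
G = F*K  [with F=4, K=-3]  = -12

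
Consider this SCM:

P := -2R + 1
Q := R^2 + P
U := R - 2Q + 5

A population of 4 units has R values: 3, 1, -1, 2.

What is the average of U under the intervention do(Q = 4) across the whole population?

Every unit gets Q=4 under the intervention. U values become 0, -2, -4, -1; E[U|do(Q=4)] = -1.75.

-1.75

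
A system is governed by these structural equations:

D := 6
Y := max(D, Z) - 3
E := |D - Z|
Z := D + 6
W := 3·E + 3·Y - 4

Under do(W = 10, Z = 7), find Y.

Setting W = 10, Z = 7 by intervention discards those variables' equations.
Y = max(D, Z) - 3  [with D=6, Z=7]  = 4

4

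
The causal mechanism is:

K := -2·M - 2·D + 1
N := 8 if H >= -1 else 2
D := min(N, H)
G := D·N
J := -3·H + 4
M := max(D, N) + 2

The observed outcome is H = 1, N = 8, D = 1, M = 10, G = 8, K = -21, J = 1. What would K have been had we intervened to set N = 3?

Under do(N=3), the mechanism N := 8 if H >= -1 else 2 is discarded; N is fixed at 3.
D = min(N, H)  [with N=3, H=1]  = 1
M = max(D, N) + 2  [with D=1, N=3]  = 5
K = -2·M - 2·D + 1  [with M=5, D=1]  = -11

-11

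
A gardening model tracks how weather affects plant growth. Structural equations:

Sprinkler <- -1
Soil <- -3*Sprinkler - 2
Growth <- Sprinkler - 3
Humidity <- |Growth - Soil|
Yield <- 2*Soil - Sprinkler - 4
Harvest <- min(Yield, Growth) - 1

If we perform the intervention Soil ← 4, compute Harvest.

Under do(Soil=4), the mechanism Soil <- -3*Sprinkler - 2 is discarded; Soil is fixed at 4.
Growth = Sprinkler - 3  [with Sprinkler=-1]  = -4
Yield = 2*Soil - Sprinkler - 4  [with Soil=4, Sprinkler=-1]  = 5
Harvest = min(Yield, Growth) - 1  [with Yield=5, Growth=-4]  = -5

-5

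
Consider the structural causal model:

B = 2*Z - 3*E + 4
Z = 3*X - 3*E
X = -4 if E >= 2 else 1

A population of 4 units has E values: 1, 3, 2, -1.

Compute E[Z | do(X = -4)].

Under do(X=-4), X's equation is replaced by X=-4 for every unit. Per-unit Z: -15, -21, -18, -9. Mean = -15.75.

-15.75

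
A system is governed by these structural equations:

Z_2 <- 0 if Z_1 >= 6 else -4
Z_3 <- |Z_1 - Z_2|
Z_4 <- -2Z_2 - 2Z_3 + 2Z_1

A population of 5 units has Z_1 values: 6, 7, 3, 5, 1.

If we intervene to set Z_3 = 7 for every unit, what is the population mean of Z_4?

Every unit gets Z_3=7 under the intervention. Z_4 values become -2, 0, 0, 4, -4; E[Z_4|do(Z_3=7)] = -0.4.

-0.4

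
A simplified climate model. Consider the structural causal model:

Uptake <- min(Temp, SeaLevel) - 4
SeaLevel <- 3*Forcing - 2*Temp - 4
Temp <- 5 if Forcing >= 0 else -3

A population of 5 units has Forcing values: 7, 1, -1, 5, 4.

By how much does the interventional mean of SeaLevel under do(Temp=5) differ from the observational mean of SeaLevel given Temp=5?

do(Temp=5) breaks Temp's dependence on Forcing. With Temp=5 fixed, SeaLevel across the units is 7, -11, -17, 1, -2, mean -4.4.
Conditioning on Temp=5 selects the 4 unit(s) with Forcing ∈ {7, 1, 5, 4}. Their SeaLevel values: 7, -11, 1, -2. Mean = -1.25.
Difference = -4.4 − (-1.25) = -3.15.

-3.15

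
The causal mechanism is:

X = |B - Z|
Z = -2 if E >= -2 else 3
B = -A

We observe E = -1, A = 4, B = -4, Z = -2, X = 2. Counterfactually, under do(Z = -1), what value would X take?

3

Intervening sets Z = -1 and removes its equation (Z = -2 if E >= -2 else 3).
B = -A  [with A=4]  = -4
X = |B - Z|  [with B=-4, Z=-1]  = 3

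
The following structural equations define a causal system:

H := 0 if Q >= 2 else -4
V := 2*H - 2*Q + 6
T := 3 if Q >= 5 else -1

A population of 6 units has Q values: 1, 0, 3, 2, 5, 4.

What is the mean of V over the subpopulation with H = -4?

-3

E[V|H=-4] averages over only the 2 units with H=-4 (Q = 1, 0): V = -4, -2, mean -3.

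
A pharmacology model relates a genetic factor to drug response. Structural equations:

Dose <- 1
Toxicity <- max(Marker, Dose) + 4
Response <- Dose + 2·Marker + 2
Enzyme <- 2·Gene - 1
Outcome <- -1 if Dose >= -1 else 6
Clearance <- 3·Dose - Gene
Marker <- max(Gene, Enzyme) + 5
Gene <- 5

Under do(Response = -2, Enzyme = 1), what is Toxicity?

The joint intervention fixes Response = -2, Enzyme = 1, removing each variable's own equation.
Marker = max(Gene, Enzyme) + 5  [with Gene=5, Enzyme=1]  = 10
Toxicity = max(Marker, Dose) + 4  [with Marker=10, Dose=1]  = 14

14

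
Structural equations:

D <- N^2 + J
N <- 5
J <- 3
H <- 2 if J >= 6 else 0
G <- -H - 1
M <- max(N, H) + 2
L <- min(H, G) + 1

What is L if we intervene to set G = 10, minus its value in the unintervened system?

1

Under do(G=10), the mechanism G <- -H - 1 is discarded; G is fixed at 10.
H = 2 if J >= 6 else 0  [with J=3]  = 0
L = min(H, G) + 1  [with H=0, G=10]  = 1
Without intervention: H = 2 if J >= 6 else 0  [with J=3]  = 0; G = -H - 1  [with H=0]  = -1; L = min(H, G) + 1  [with H=0, G=-1]  = 0.
Change = 1 − 0 = 1.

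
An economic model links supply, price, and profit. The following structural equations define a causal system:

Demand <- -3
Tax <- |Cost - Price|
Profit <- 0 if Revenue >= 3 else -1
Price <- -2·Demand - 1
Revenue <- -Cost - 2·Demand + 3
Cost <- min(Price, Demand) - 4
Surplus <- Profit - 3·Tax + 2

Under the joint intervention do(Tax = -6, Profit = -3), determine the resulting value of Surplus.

Under do(Tax = -6, Profit = -3), each intervened variable's structural equation is replaced by its fixed value.
Surplus = Profit - 3·Tax + 2  [with Profit=-3, Tax=-6]  = 17

17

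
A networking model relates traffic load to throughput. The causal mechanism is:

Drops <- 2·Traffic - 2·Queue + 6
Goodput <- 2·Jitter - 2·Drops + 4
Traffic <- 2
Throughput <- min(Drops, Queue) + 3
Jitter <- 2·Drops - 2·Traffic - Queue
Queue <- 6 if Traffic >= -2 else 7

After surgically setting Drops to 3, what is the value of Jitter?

-4

The intervention breaks the incoming arrows to Drops: Drops <- 2·Traffic - 2·Queue + 6 no longer applies, and Drops = 3.
Queue = 6 if Traffic >= -2 else 7  [with Traffic=2]  = 6
Jitter = 2·Drops - 2·Traffic - Queue  [with Drops=3, Traffic=2, Queue=6]  = -4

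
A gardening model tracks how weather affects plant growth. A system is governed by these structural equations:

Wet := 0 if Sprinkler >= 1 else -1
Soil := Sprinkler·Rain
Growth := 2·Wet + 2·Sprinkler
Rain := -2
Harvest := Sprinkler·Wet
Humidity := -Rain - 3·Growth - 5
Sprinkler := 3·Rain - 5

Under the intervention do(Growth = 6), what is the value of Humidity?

-21

The intervention breaks the incoming arrows to Growth: Growth := 2·Wet + 2·Sprinkler no longer applies, and Growth = 6.
Humidity = -Rain - 3·Growth - 5  [with Rain=-2, Growth=6]  = -21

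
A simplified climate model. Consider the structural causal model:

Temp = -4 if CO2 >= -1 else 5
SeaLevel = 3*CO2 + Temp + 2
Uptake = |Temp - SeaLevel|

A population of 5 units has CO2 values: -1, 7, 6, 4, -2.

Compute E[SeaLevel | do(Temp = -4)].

Every unit gets Temp=-4 under the intervention. SeaLevel values become -5, 19, 16, 10, -8; E[SeaLevel|do(Temp=-4)] = 6.4.

6.4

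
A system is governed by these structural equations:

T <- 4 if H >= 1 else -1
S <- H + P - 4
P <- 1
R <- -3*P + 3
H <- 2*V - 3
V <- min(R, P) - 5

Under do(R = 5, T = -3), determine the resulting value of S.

-14

Setting R = 5, T = -3 by intervention discards those variables' equations.
V = min(R, P) - 5  [with R=5, P=1]  = -4
H = 2*V - 3  [with V=-4]  = -11
S = H + P - 4  [with H=-11, P=1]  = -14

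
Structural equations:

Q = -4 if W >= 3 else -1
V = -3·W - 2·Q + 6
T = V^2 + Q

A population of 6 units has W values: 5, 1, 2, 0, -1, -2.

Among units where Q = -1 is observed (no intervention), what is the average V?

Observing Q=-1 restricts to units where Q's equation naturally yields -1: W ∈ {1, 2, 0, -1, -2}. In that subpopulation V = 5, 2, 8, 11, 14, mean 8.

8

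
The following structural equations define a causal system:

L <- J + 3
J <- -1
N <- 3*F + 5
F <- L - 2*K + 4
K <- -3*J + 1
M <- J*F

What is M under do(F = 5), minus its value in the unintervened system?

-7

Under do(F=5), the mechanism F <- L - 2*K + 4 is discarded; F is fixed at 5.
M = J*F  [with J=-1, F=5]  = -5
Without intervention: L = J + 3  [with J=-1]  = 2; K = -3*J + 1  [with J=-1]  = 4; F = L - 2*K + 4  [with L=2, K=4]  = -2; M = J*F  [with J=-1, F=-2]  = 2.
Change = -5 − 2 = -7.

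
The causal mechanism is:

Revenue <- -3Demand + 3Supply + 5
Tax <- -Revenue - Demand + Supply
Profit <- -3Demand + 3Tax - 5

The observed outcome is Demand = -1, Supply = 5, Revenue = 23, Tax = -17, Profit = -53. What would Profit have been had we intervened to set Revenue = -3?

do(Revenue=-3) replaces the equation Revenue <- -3Demand + 3Supply + 5 with the constant Revenue = -3.
Tax = -Revenue - Demand + Supply  [with Revenue=-3, Demand=-1, Supply=5]  = 9
Profit = -3Demand + 3Tax - 5  [with Demand=-1, Tax=9]  = 25

25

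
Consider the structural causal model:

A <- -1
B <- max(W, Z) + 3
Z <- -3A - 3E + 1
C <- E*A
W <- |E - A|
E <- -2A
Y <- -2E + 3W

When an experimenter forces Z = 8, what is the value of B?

11

The intervention breaks the incoming arrows to Z: Z <- -3A - 3E + 1 no longer applies, and Z = 8.
E = -2A  [with A=-1]  = 2
W = |E - A|  [with E=2, A=-1]  = 3
B = max(W, Z) + 3  [with W=3, Z=8]  = 11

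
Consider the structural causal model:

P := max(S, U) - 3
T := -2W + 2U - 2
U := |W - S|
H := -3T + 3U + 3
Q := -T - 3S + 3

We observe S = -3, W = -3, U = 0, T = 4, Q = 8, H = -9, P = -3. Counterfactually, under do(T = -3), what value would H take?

12

Under do(T=-3), the mechanism T := -2W + 2U - 2 is discarded; T is fixed at -3.
U = |W - S|  [with W=-3, S=-3]  = 0
H = -3T + 3U + 3  [with T=-3, U=0]  = 12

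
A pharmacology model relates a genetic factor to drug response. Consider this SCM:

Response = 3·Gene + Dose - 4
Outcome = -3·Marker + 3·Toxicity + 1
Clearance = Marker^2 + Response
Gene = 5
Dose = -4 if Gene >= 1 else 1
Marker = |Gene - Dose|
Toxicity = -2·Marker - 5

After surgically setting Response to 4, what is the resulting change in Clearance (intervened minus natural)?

-3

Under do(Response=4), the mechanism Response = 3·Gene + Dose - 4 is discarded; Response is fixed at 4.
Dose = -4 if Gene >= 1 else 1  [with Gene=5]  = -4
Marker = |Gene - Dose|  [with Gene=5, Dose=-4]  = 9
Clearance = Marker^2 + Response  [with Marker=9, Response=4]  = 85
Without intervention: Dose = -4 if Gene >= 1 else 1  [with Gene=5]  = -4; Marker = |Gene - Dose|  [with Gene=5, Dose=-4]  = 9; Response = 3·Gene + Dose - 4  [with Gene=5, Dose=-4]  = 7; Clearance = Marker^2 + Response  [with Marker=9, Response=7]  = 88.
Change = 85 − 88 = -3.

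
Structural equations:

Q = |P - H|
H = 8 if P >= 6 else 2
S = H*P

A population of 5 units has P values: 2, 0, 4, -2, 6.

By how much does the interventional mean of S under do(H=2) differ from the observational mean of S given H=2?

2

do(H=2) breaks H's dependence on P. With H=2 fixed, S across the units is 4, 0, 8, -4, 12, mean 4.
Observing H=2 restricts to units where H's equation naturally yields 2: P ∈ {2, 0, 4, -2}. In that subpopulation S = 4, 0, 8, -4, mean 2.
Difference = 4 − 2 = 2.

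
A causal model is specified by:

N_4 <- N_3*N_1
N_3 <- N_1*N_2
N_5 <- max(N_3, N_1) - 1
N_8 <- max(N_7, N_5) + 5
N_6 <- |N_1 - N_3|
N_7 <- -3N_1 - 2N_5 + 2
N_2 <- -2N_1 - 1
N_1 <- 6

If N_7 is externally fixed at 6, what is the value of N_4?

-468

Under do(N_7=6), the mechanism N_7 <- -3N_1 - 2N_5 + 2 is discarded; N_7 is fixed at 6.
Since N_4 is not a descendant of the intervened variable, it is unaffected.
N_2 = -2N_1 - 1  [with N_1=6]  = -13
N_3 = N_1*N_2  [with N_1=6, N_2=-13]  = -78
N_4 = N_3*N_1  [with N_3=-78, N_1=6]  = -468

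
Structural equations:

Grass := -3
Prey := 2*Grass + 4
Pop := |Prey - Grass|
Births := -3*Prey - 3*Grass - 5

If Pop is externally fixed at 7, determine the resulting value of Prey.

-2

The intervention breaks the incoming arrows to Pop: Pop := |Prey - Grass| no longer applies, and Pop = 7.
Since Prey is not a descendant of the intervened variable, it is unaffected.
Prey = 2*Grass + 4  [with Grass=-3]  = -2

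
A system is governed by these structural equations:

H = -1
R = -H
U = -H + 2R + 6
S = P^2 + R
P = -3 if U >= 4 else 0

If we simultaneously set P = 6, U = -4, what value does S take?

37

The joint intervention fixes P = 6, U = -4, removing each variable's own equation.
R = -H  [with H=-1]  = 1
S = P^2 + R  [with P=6, R=1]  = 37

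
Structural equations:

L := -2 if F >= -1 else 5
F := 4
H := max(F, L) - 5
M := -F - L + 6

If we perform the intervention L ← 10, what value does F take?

4

Under do(L=10), the mechanism L := -2 if F >= -1 else 5 is discarded; L is fixed at 10.
F is not downstream of the intervention, so its value is determined by the original equations.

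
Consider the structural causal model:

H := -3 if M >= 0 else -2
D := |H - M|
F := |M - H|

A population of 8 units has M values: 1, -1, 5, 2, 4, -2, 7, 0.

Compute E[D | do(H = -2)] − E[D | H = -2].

Every unit gets H=-2 under the intervention. D values become 3, 1, 7, 4, 6, 0, 9, 2; E[D|do(H=-2)] = 4.
E[D|H=-2] averages over only the 2 units with H=-2 (M = -1, -2): D = 1, 0, mean 0.5.
Difference = 4 − 0.5 = 3.5.

3.5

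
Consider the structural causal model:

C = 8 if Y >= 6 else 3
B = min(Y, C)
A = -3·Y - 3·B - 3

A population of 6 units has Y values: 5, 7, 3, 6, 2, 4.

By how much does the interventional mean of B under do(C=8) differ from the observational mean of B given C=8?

-2

The intervention sets C=8 in all 6 units regardless of Y. Recomputing B per unit gives 5, 7, 3, 6, 2, 4; average 4.5.
E[B|C=8] averages over only the 2 units with C=8 (Y = 7, 6): B = 7, 6, mean 6.5.
Difference = 4.5 − 6.5 = -2.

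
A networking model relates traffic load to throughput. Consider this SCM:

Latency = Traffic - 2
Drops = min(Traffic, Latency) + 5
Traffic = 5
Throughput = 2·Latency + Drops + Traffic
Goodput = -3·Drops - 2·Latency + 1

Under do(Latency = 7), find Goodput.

-43

do(Latency=7) replaces the equation Latency = Traffic - 2 with the constant Latency = 7.
Drops = min(Traffic, Latency) + 5  [with Traffic=5, Latency=7]  = 10
Goodput = -3·Drops - 2·Latency + 1  [with Drops=10, Latency=7]  = -43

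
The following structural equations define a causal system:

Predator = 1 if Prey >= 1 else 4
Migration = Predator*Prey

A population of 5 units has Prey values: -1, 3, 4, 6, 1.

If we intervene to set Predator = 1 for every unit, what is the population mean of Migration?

do(Predator=1) breaks Predator's dependence on Prey. With Predator=1 fixed, Migration across the units is -1, 3, 4, 6, 1, mean 2.6.

2.6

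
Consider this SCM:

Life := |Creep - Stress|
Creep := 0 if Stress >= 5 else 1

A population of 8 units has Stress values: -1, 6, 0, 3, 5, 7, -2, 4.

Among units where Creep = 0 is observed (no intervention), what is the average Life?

6

Observing Creep=0 restricts to units where Creep's equation naturally yields 0: Stress ∈ {6, 5, 7}. In that subpopulation Life = 6, 5, 7, mean 6.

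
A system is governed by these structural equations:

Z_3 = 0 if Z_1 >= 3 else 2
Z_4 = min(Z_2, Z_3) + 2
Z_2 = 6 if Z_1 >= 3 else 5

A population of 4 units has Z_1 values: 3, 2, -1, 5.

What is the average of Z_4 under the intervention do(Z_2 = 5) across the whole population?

3

Under do(Z_2=5), Z_2's equation is replaced by Z_2=5 for every unit. Per-unit Z_4: 2, 4, 4, 2. Mean = 3.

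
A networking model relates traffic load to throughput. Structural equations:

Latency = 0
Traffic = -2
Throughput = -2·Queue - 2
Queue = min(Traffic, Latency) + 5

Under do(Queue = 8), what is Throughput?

The intervention breaks the incoming arrows to Queue: Queue = min(Traffic, Latency) + 5 no longer applies, and Queue = 8.
Throughput = -2·Queue - 2  [with Queue=8]  = -18

-18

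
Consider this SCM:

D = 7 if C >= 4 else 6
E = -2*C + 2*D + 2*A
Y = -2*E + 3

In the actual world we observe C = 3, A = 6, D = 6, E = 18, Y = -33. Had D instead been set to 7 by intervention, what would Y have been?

do(D=7) replaces the equation D = 7 if C >= 4 else 6 with the constant D = 7.
E = -2*C + 2*D + 2*A  [with C=3, D=7, A=6]  = 20
Y = -2*E + 3  [with E=20]  = -37

-37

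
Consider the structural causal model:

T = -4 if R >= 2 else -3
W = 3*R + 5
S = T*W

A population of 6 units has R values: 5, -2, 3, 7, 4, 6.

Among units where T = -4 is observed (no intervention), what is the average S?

-80

Observing T=-4 restricts to units where T's equation naturally yields -4: R ∈ {5, 3, 7, 4, 6}. In that subpopulation S = -80, -56, -104, -68, -92, mean -80.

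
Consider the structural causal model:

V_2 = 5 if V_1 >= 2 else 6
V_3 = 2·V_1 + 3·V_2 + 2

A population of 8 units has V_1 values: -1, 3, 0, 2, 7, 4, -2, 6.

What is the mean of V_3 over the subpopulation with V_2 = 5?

25.8

Conditioning on V_2=5 selects the 5 unit(s) with V_1 ∈ {3, 2, 7, 4, 6}. Their V_3 values: 23, 21, 31, 25, 29. Mean = 25.8.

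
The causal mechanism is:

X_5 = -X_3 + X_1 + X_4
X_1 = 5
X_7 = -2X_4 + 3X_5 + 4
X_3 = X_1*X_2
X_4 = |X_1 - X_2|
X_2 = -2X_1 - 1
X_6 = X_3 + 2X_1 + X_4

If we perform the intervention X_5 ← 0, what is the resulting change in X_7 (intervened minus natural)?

-228

Under do(X_5=0), the mechanism X_5 = -X_3 + X_1 + X_4 is discarded; X_5 is fixed at 0.
X_2 = -2X_1 - 1  [with X_1=5]  = -11
X_4 = |X_1 - X_2|  [with X_1=5, X_2=-11]  = 16
X_7 = -2X_4 + 3X_5 + 4  [with X_4=16, X_5=0]  = -28
Without intervention: X_2 = -2X_1 - 1  [with X_1=5]  = -11; X_3 = X_1*X_2  [with X_1=5, X_2=-11]  = -55; X_4 = |X_1 - X_2|  [with X_1=5, X_2=-11]  = 16; X_5 = -X_3 + X_1 + X_4  [with X_3=-55, X_1=5, X_4=16]  = 76; X_7 = -2X_4 + 3X_5 + 4  [with X_4=16, X_5=76]  = 200.
Change = -28 − 200 = -228.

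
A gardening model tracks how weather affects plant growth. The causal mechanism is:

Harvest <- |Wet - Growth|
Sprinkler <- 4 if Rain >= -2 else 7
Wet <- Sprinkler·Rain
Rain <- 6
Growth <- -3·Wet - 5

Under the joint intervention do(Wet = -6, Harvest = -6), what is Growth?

The joint intervention fixes Wet = -6, Harvest = -6, removing each variable's own equation.
Growth = -3·Wet - 5  [with Wet=-6]  = 13

13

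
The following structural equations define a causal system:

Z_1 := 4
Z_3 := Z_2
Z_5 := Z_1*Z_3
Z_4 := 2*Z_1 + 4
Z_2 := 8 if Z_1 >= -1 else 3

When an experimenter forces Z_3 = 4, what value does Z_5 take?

do(Z_3=4) replaces the equation Z_3 := Z_2 with the constant Z_3 = 4.
Z_5 = Z_1*Z_3  [with Z_1=4, Z_3=4]  = 16

16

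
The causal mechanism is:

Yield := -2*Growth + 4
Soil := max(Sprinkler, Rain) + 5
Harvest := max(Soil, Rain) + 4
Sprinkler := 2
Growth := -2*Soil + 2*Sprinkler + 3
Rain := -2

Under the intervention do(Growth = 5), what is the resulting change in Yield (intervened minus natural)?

Intervening sets Growth = 5 and removes its equation (Growth := -2*Soil + 2*Sprinkler + 3).
Yield = -2*Growth + 4  [with Growth=5]  = -6
Without intervention: Soil = max(Sprinkler, Rain) + 5  [with Sprinkler=2, Rain=-2]  = 7; Growth = -2*Soil + 2*Sprinkler + 3  [with Soil=7, Sprinkler=2]  = -7; Yield = -2*Growth + 4  [with Growth=-7]  = 18.
Change = -6 − 18 = -24.

-24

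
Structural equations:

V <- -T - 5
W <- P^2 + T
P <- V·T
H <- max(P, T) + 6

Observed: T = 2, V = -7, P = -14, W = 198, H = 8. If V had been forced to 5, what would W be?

102

Under do(V=5), the mechanism V <- -T - 5 is discarded; V is fixed at 5.
P = V·T  [with V=5, T=2]  = 10
W = P^2 + T  [with P=10, T=2]  = 102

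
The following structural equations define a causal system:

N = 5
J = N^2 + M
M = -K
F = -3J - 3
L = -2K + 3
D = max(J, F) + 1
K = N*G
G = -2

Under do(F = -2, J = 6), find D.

7

Setting F = -2, J = 6 by intervention discards those variables' equations.
D = max(J, F) + 1  [with J=6, F=-2]  = 7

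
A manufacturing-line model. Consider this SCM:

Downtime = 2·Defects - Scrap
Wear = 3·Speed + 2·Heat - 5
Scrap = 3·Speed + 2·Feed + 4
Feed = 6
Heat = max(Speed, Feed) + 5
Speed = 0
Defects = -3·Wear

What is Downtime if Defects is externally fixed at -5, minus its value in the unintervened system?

Under do(Defects=-5), the mechanism Defects = -3·Wear is discarded; Defects is fixed at -5.
Scrap = 3·Speed + 2·Feed + 4  [with Speed=0, Feed=6]  = 16
Downtime = 2·Defects - Scrap  [with Defects=-5, Scrap=16]  = -26
Without intervention: Heat = max(Speed, Feed) + 5  [with Speed=0, Feed=6]  = 11; Wear = 3·Speed + 2·Heat - 5  [with Speed=0, Heat=11]  = 17; Defects = -3·Wear  [with Wear=17]  = -51; Scrap = 3·Speed + 2·Feed + 4  [with Speed=0, Feed=6]  = 16; Downtime = 2·Defects - Scrap  [with Defects=-51, Scrap=16]  = -118.
Change = -26 − (-118) = 92.

92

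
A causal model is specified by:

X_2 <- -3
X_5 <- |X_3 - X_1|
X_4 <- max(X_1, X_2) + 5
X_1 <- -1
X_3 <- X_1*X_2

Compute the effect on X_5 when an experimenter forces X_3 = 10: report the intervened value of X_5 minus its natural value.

7

do(X_3=10) replaces the equation X_3 <- X_1*X_2 with the constant X_3 = 10.
X_5 = |X_3 - X_1|  [with X_3=10, X_1=-1]  = 11
Without intervention: X_3 = X_1*X_2  [with X_1=-1, X_2=-3]  = 3; X_5 = |X_3 - X_1|  [with X_3=3, X_1=-1]  = 4.
Change = 11 − 4 = 7.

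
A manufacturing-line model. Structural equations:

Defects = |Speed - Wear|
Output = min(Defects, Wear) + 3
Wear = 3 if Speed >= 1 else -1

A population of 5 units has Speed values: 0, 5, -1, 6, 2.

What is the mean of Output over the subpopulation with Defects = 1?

3

Conditioning on Defects=1 selects the 2 unit(s) with Speed ∈ {0, 2}. Their Output values: 2, 4. Mean = 3.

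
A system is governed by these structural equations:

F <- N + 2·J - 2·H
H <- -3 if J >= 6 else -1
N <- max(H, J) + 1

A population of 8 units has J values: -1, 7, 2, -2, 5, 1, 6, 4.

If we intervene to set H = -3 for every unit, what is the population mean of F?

do(H=-3) breaks H's dependence on J. With H=-3 fixed, F across the units is 4, 28, 13, 1, 22, 10, 25, 19, mean 15.25.

15.25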